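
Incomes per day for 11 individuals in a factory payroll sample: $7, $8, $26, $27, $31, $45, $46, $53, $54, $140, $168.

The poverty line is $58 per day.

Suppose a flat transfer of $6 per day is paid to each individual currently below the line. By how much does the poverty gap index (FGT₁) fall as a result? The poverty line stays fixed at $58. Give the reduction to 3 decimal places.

Before: below the line — $7, $8, $26, $27, $31, $45, $46, $53, $54; poverty gap index (FGT₁) = 0.35266.
After the $6 transfer: below the line — $13, $14, $32, $33, $37, $51, $52; poverty gap index (FGT₁) = 0.27273.
Reduction = 0.35266 − 0.27273 = 0.080.

0.080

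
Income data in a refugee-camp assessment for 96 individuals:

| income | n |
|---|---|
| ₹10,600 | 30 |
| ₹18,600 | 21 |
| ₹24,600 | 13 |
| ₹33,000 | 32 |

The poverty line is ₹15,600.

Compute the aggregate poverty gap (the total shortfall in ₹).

Below z: 30×₹10,600 (q = 30 of N = 96).
Individual gaps: 30×(15600−10600) = 150000.
Aggregate gap = ₹150,000.

₹150,000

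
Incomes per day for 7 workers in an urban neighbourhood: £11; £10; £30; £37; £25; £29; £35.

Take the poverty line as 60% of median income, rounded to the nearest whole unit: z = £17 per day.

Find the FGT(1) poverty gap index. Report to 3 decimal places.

Below the line: £10, £11 (q = 2 of N = 7).
Gap ratios (z−y)/z: (17−10)/17 = 0.4118; (17−11)/17 = 0.3529.
Σ = 0.764706. Dividing by the full population N = 7 gives P₁ = 0.109.

0.109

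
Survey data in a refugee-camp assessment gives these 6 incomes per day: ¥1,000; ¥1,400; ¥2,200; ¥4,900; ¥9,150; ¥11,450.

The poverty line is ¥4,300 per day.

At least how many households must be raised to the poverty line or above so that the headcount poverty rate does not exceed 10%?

Currently q = 3 of N = 6 are below the line (H = 0.500).
A headcount ratio of at most 10% allows at most ⌊0.10 × 6⌋ = 0 poor households.
So at least 3 − 0 = 3 must be lifted.

3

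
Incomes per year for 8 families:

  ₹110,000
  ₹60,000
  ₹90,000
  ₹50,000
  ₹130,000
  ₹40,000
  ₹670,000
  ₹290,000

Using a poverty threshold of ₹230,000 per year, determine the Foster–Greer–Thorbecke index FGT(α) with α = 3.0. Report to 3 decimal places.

0.237

Below the line: ₹40,000, ₹50,000, ₹60,000, ₹90,000, ₹110,000, ₹130,000 (q = 6 of N = 8).
Relative gaps: (230000−40000)/230000 = 0.8261; (230000−50000)/230000 = 0.7826; (230000−60000)/230000 = 0.7391; (230000−90000)/230000 = 0.6087; (230000−110000)/230000 = 0.5217; (230000−130000)/230000 = 0.4348.
Raised to α = 3.0: 0.56374; 0.47933; 0.40380; 0.22553; 0.14202; 0.08219.
Sum = 1.896606; FGT(3.0) = 1.896606 / 8 = 0.237.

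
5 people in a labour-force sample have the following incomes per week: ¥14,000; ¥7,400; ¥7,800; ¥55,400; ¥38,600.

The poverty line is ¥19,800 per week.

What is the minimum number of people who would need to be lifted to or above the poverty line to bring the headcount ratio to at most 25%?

3 of the 5 people are poor, so H = 3/5 = 0.600.
A headcount ratio of at most 25% allows at most ⌊0.25 × 5⌋ = 1 poor people.
So at least 3 − 1 = 2 must be lifted.

2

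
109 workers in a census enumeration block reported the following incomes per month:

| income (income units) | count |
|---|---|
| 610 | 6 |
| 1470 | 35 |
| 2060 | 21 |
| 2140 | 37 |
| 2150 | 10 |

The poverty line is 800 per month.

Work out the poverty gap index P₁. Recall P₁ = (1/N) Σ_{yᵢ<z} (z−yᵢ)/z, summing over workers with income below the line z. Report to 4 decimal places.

Below the line: 6×610 (q = 6 of N = 109).
Shortfall ratios: (800−610)/800 = 0.2375 (×6).
Σ = 1.425000. Dividing by the full population N = 109 gives P₁ = 0.0131.

0.0131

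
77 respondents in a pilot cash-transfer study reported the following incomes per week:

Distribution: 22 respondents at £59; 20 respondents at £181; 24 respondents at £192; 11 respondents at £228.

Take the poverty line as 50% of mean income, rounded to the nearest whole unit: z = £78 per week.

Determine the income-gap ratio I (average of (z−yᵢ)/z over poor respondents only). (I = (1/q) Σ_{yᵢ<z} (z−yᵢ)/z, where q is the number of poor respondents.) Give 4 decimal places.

0.2436

Below the line: 22×£59 (q = 22 of N = 77).
Shortfall ratios (z−y)/z: 0.2436 (×22); sum = 5.358974.
I averages over the q = 22 poor units only: 5.358974 / 22 = 0.2436.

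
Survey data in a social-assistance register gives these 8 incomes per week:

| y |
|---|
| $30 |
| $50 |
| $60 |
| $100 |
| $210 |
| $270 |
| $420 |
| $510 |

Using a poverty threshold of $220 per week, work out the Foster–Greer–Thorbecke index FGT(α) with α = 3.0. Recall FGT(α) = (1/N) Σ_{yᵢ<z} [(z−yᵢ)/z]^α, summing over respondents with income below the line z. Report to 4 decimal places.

Below z: $30, $50, $60, $100, $210 (q = 5 of N = 8).
Shortfall ratios: (220−30)/220 = 0.8636; (220−50)/220 = 0.7727; (220−60)/220 = 0.7273; (220−100)/220 = 0.5455; (220−210)/220 = 0.0455.
Raised to α = 3.0: 0.64416; 0.46140; 0.38467; 0.16228; 0.00009.
Sum = 1.652611; FGT(3.0) = 1.652611 / 8 = 0.2066.

0.2066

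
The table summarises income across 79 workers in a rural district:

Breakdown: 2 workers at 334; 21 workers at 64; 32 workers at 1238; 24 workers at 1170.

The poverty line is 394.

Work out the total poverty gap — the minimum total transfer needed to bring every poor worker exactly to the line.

Poor units: 21×64, 2×334 (q = 23 of N = 79).
Individual gaps: 21×(394−64) = 6930; 2×(394−334) = 120.
Aggregate gap = 7050.

7050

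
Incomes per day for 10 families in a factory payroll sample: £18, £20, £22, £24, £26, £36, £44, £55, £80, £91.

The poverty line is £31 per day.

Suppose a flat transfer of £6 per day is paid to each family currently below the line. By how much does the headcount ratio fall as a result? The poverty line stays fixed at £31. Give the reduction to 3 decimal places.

Before: below the line — £18, £20, £22, £24, £26; headcount ratio = 0.50000.
After the £6 transfer: below the line — £24, £26, £28, £30; headcount ratio = 0.40000.
Reduction = 0.50000 − 0.40000 = 0.100.

0.100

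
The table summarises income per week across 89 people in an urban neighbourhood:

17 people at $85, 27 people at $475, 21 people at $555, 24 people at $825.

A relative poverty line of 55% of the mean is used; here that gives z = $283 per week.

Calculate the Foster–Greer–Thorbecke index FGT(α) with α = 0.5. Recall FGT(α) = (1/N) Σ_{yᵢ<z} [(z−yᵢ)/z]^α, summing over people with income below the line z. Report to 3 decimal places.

Incomes under z: 17×$85 (q = 17 of N = 89).
Shortfall ratios: (283−85)/283 = 0.6996 (×17).
Raised to α = 0.5: 0.83645 (×17).
Sum = 14.219630; FGT(0.5) = 14.219630 / 89 = 0.160.

0.160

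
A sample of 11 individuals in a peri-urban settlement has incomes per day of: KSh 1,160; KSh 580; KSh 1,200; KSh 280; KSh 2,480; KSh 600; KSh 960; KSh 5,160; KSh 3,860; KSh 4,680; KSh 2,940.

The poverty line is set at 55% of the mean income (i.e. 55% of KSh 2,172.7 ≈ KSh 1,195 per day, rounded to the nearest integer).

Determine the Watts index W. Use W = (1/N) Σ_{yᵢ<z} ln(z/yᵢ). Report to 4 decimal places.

Incomes under z: KSh 280, KSh 580, KSh 600, KSh 960, KSh 1,160 (q = 5 of N = 11).
ln(z/y) terms: ln(1195/280) = 1.4511; ln(1195/580) = 0.7229; ln(1195/600) = 0.6890; ln(1195/960) = 0.2190; ln(1195/1160) = 0.0297.
W = 3.111651 / 11 = 0.2829.

0.2829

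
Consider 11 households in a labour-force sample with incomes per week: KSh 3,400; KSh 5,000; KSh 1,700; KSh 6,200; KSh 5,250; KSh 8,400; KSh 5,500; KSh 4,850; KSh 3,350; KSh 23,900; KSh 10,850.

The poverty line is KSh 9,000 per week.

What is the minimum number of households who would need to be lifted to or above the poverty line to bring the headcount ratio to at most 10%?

8

9 of the 11 households are poor, so H = 9/11 = 0.818.
A headcount ratio of at most 10% allows at most ⌊0.10 × 11⌋ = 1 poor households.
So at least 9 − 1 = 8 must be lifted.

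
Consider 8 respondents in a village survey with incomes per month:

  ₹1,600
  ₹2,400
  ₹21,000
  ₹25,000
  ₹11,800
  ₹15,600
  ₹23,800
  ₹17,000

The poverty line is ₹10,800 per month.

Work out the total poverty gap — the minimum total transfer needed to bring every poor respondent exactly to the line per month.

Below the line: ₹1,600, ₹2,400 (q = 2 of N = 8).
Individual gaps: 10800−1600 = 9200; 10800−2400 = 8400.
Aggregate gap = ₹17,600.

₹17,600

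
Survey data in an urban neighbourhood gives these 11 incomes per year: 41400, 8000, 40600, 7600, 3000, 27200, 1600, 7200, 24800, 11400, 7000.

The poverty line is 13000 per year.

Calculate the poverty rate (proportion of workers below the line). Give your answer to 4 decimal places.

0.6364

7 of the 11 workers have income below 13000.
H = 7/11 = 0.6364.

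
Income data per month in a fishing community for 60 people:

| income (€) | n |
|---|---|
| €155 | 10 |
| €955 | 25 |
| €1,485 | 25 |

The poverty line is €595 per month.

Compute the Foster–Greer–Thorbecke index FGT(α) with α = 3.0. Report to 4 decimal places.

0.0674

Below the line: 10×€155 (q = 10 of N = 60).
Gap ratios (z−y)/z: (595−155)/595 = 0.7395 (×10).
Raised to α = 3.0: 0.40440 (×10).
Sum = 4.043963; FGT(3.0) = 4.043963 / 60 = 0.0674.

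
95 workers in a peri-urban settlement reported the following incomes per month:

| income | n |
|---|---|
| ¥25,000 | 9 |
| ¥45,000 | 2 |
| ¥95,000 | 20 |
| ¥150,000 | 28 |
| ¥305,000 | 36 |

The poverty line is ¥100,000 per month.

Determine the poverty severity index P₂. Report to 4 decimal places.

Incomes under z: 9×¥25,000, 2×¥45,000, 20×¥95,000 (q = 31 of N = 95).
Shortfall ratios: (100000−25000)/100000 = 0.7500 (×9); (100000−45000)/100000 = 0.5500 (×2); (100000−95000)/100000 = 0.0500 (×20).
Squared: 0.5625 (×9); 0.3025 (×2); 0.0025 (×20).
Sum = 5.717500; P₂ = 5.717500 / 95 = 0.0602.

0.0602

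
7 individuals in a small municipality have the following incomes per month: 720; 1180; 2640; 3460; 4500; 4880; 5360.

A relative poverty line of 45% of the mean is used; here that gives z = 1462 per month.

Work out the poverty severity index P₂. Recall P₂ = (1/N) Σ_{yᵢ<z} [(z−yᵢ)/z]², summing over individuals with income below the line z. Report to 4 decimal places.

Below the line: 720, 1180 (q = 2 of N = 7).
Relative gaps: (1462−720)/1462 = 0.5075; (1462−1180)/1462 = 0.1929.
Squared: 0.2576; 0.0372.
Sum = 0.294786; P₂ = 0.294786 / 7 = 0.0421.

0.0421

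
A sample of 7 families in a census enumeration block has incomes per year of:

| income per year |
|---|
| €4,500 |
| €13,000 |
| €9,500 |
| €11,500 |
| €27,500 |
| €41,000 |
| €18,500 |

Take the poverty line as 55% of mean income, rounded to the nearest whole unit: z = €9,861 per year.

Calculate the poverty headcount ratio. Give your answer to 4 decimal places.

2 of the 7 families have income below €9,861.
H = 2/7 = 0.2857.

0.2857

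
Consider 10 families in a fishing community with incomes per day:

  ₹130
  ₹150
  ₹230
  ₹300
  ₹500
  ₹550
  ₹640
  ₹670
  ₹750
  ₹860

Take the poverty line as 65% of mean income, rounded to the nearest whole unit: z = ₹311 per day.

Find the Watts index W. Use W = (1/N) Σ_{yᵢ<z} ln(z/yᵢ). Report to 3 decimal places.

0.194

Poor units: ₹130, ₹150, ₹230, ₹300 (q = 4 of N = 10).
ln(z/y) terms: ln(311/130) = 0.8723; ln(311/150) = 0.7292; ln(311/230) = 0.3017; ln(311/300) = 0.0360.
W = 1.939140 / 10 = 0.194.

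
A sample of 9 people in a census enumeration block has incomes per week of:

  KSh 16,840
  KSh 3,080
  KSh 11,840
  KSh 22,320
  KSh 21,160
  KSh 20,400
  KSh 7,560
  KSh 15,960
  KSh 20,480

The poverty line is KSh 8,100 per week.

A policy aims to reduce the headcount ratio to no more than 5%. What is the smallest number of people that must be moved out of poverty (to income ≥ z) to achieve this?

Currently q = 2 of N = 9 are below the line (H = 0.222).
A headcount ratio of at most 5% allows at most ⌊0.05 × 9⌋ = 0 poor people.
So at least 2 − 0 = 2 must be lifted.

2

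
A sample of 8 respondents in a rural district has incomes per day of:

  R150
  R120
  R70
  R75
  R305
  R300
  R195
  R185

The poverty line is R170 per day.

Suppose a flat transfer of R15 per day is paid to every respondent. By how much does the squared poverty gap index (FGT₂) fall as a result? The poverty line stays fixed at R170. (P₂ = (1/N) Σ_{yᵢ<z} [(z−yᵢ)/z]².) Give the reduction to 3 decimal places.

0.030

Before: below the line — R70, R75, R120, R150; squared poverty gap index (FGT₂) = 0.09483.
After the R15 transfer: below the line — R85, R90, R135, R165; squared poverty gap index (FGT₂) = 0.06434.
Reduction = 0.09483 − 0.06434 = 0.030.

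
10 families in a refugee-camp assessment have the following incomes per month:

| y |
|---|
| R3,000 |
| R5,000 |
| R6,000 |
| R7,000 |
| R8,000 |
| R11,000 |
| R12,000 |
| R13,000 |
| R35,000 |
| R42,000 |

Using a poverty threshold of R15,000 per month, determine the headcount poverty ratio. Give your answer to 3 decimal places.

0.800

8 of the 10 families have income below R15,000.
H = 8/10 = 0.800.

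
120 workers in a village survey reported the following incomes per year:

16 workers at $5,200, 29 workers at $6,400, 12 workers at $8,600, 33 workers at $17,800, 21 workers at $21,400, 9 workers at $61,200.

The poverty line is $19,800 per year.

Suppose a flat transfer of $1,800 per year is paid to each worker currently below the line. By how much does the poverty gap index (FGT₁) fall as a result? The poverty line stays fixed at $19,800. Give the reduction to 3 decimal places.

Before: below the line — 16×$5,200, 29×$6,400, 12×$8,600, 33×$17,800; poverty gap index (FGT₁) = 0.34621.
After the $1,800 transfer: below the line — 16×$7,000, 29×$8,200, 12×$10,400, 33×$19,600; poverty gap index (FGT₁) = 0.27803.
Reduction = 0.34621 − 0.27803 = 0.068.

0.068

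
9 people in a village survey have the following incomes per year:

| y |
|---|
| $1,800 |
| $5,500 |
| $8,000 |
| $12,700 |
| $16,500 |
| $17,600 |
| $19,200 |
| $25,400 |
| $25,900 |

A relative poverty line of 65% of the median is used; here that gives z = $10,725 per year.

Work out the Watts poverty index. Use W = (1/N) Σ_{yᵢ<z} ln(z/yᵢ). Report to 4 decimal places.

Poor units: $1,800, $5,500, $8,000 (q = 3 of N = 9).
Log shortfalls: ln(10725/1800) = 1.7848; ln(10725/5500) = 0.6678; ln(10725/8000) = 0.2931.
W = 2.745756 / 9 = 0.3051.

0.3051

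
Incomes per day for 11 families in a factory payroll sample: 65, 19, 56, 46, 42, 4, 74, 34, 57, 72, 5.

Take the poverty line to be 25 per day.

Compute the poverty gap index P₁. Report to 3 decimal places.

0.171

Poor units: 4, 5, 19 (q = 3 of N = 11).
Normalized shortfalls: (25−4)/25 = 0.8400; (25−5)/25 = 0.8000; (25−19)/25 = 0.2400.
Σ = 1.880000. Dividing by the full population N = 11 gives P₁ = 0.171.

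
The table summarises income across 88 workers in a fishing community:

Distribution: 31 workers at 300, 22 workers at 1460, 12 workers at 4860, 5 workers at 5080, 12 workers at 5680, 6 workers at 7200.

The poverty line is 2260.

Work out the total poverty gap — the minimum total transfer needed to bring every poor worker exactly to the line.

Below the line: 31×300, 22×1460 (q = 53 of N = 88).
Individual gaps: 31×(2260−300) = 60760; 22×(2260−1460) = 17600.
Aggregate gap = 78360.

78360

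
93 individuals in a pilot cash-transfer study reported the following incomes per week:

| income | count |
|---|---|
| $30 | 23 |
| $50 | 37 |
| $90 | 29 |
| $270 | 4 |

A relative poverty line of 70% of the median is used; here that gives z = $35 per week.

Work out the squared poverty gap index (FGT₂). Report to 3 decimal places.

Poor units: 23×$30 (q = 23 of N = 93).
Shortfall ratios: (35−30)/35 = 0.1429 (×23).
Squared: 0.0204 (×23).
Sum = 0.469388; P₂ = 0.469388 / 93 = 0.005.

0.005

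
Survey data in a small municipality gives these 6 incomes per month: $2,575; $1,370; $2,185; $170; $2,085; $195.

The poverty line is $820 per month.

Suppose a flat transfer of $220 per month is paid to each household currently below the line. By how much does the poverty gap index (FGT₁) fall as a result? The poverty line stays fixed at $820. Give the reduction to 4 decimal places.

Before: below the line — $170, $195; poverty gap index (FGT₁) = 0.259146.
After the $220 transfer: below the line — $390, $415; poverty gap index (FGT₁) = 0.169715.
Reduction = 0.259146 − 0.169715 = 0.0894.

0.0894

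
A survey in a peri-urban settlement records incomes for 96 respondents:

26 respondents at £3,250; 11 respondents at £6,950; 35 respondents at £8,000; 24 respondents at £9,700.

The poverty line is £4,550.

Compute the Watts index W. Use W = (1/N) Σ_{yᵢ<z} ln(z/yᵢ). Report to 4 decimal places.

Incomes under z: 26×£3,250 (q = 26 of N = 96).
Log shortfalls: ln(4550/3250) = 0.3365 (×26).
W = 8.748278 / 96 = 0.0911.

0.0911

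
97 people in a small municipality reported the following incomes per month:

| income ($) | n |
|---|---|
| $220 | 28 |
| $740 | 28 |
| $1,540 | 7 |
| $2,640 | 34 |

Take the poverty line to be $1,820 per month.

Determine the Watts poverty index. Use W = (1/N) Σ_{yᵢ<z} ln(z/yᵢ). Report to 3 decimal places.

Incomes under z: 28×$220, 28×$740, 7×$1,540 (q = 63 of N = 97).
Log gaps: ln(1820/220) = 2.1130 (×28); ln(1820/740) = 0.8999 (×28); ln(1820/1540) = 0.1671 (×7).
W = 85.530742 / 97 = 0.882.

0.882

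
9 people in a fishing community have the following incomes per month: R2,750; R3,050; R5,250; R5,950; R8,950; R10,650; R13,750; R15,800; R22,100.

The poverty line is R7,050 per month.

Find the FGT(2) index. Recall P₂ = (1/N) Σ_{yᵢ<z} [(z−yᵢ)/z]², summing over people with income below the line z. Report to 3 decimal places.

Incomes under z: R2,750, R3,050, R5,250, R5,950 (q = 4 of N = 9).
Shortfall ratios: (7050−2750)/7050 = 0.6099; (7050−3050)/7050 = 0.5674; (7050−5250)/7050 = 0.2553; (7050−5950)/7050 = 0.1560.
Squared: 0.3720; 0.3219; 0.0652; 0.0243.
Sum = 0.783462; P₂ = 0.783462 / 9 = 0.087.

0.087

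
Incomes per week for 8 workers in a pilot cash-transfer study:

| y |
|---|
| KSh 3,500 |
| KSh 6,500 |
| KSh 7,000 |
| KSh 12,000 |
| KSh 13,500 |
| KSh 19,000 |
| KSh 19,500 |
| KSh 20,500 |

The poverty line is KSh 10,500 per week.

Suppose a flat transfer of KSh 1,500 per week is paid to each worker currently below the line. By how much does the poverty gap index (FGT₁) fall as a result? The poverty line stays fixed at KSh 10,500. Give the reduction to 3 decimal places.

0.054

Before: below the line — KSh 3,500, KSh 6,500, KSh 7,000; poverty gap index (FGT₁) = 0.17262.
After the KSh 1,500 transfer: below the line — KSh 5,000, KSh 8,000, KSh 8,500; poverty gap index (FGT₁) = 0.11905.
Reduction = 0.17262 − 0.11905 = 0.054.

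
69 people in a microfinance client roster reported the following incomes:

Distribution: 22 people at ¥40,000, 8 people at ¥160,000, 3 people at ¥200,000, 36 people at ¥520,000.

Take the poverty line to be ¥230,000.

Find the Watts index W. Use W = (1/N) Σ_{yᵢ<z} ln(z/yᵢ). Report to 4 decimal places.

0.6059

Below z: 22×¥40,000, 8×¥160,000, 3×¥200,000 (q = 33 of N = 69).
Log shortfalls: ln(230000/40000) = 1.7492 (×22); ln(230000/160000) = 0.3629 (×8); ln(230000/200000) = 0.1398 (×3).
W = 41.804927 / 69 = 0.6059.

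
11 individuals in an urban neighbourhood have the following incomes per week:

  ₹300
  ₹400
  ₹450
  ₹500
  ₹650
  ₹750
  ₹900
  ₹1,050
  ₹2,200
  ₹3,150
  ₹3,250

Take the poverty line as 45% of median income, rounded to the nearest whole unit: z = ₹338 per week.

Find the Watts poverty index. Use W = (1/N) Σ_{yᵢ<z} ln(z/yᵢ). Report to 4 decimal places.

0.0108

Below z: ₹300 (q = 1 of N = 11).
Log shortfalls: ln(338/300) = 0.1193.
W = 0.119263 / 11 = 0.0108.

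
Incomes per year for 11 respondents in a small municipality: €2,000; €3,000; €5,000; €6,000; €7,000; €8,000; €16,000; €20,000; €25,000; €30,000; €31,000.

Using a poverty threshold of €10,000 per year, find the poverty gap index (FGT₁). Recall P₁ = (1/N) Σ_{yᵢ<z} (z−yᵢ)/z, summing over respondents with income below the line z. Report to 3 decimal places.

Below the line: €2,000, €3,000, €5,000, €6,000, €7,000, €8,000 (q = 6 of N = 11).
Shortfall ratios: (10000−2000)/10000 = 0.8000; (10000−3000)/10000 = 0.7000; (10000−5000)/10000 = 0.5000; (10000−6000)/10000 = 0.4000; (10000−7000)/10000 = 0.3000; (10000−8000)/10000 = 0.2000.
Σ = 2.900000. Dividing by the full population N = 11 gives P₁ = 0.264.

0.264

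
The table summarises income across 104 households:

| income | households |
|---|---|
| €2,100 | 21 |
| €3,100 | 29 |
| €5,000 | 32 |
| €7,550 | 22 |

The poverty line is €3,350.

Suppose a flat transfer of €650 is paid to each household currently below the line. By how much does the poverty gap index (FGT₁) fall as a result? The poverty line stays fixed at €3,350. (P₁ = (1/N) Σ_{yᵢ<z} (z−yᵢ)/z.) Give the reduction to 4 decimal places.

Before: below the line — 21×€2,100, 29×€3,100; poverty gap index (FGT₁) = 0.096154.
After the €650 transfer: below the line — 21×€2,750; poverty gap index (FGT₁) = 0.036165.
Reduction = 0.096154 − 0.036165 = 0.0600.

0.0600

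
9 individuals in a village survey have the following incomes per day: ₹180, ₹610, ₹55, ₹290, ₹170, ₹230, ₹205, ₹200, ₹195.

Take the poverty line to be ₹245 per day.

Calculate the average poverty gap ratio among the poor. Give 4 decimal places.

Incomes under z: ₹55, ₹170, ₹180, ₹195, ₹200, ₹205, ₹230 (q = 7 of N = 9).
Shortfall ratios (z−y)/z: 0.7755, 0.3061, 0.2653, 0.2041, 0.1837, 0.1633, 0.0612; sum = 1.959184.
I averages over the q = 7 poor units only: 1.959184 / 7 = 0.2799.

0.2799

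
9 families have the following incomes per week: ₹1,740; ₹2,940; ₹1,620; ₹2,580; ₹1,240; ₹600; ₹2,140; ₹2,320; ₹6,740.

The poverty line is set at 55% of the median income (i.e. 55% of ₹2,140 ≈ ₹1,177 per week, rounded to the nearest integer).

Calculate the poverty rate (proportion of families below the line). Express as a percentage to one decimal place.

1 of the 9 families have income below ₹1,177.
H = 1/9 = 11.1%.

11.1%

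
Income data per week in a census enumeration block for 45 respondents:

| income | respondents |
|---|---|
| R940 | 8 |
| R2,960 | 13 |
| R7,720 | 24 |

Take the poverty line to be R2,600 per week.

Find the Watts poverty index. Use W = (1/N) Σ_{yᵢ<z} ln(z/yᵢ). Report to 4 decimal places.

Incomes under z: 8×R940 (q = 8 of N = 45).
Log gaps: ln(2600/940) = 1.0174 (×8).
W = 8.139095 / 45 = 0.1809.

0.1809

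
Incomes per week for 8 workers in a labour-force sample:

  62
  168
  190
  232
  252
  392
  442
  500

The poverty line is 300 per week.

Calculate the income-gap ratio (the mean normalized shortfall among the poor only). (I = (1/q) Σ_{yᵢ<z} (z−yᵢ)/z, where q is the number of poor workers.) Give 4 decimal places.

Incomes under z: 62, 168, 190, 232, 252 (q = 5 of N = 8).
Relative gaps: 0.7933, 0.4400, 0.3667, 0.2267, 0.1600; sum = 1.986667.
The income-gap ratio divides by q (the poor only): 1.986667 / 5 = 0.3973.

0.3973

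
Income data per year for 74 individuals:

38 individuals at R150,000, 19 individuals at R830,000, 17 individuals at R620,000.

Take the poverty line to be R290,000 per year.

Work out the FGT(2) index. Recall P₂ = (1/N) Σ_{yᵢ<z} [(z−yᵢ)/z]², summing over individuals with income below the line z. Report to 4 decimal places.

Poor units: 38×R150,000 (q = 38 of N = 74).
Gap ratios (z−y)/z: (290000−150000)/290000 = 0.4828 (×38).
Squared: 0.2331 (×38).
Sum = 8.856124; P₂ = 8.856124 / 74 = 0.1197.

0.1197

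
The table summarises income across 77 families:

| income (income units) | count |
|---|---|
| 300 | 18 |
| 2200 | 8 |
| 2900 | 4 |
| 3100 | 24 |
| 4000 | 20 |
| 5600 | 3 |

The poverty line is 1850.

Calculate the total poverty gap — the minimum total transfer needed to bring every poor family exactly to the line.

27900

Incomes under z: 18×300 (q = 18 of N = 77).
Individual gaps: 18×(1850−300) = 27900.
Aggregate gap = 27900.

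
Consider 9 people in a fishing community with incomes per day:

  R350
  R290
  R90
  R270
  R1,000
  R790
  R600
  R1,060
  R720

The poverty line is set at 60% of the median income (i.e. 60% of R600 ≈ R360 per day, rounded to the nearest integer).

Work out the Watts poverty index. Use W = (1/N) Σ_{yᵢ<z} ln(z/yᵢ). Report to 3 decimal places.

Below the line: R90, R270, R290, R350 (q = 4 of N = 9).
Log gaps: ln(360/90) = 1.3863; ln(360/270) = 0.2877; ln(360/290) = 0.2162; ln(360/350) = 0.0282.
W = 1.918370 / 9 = 0.213.

0.213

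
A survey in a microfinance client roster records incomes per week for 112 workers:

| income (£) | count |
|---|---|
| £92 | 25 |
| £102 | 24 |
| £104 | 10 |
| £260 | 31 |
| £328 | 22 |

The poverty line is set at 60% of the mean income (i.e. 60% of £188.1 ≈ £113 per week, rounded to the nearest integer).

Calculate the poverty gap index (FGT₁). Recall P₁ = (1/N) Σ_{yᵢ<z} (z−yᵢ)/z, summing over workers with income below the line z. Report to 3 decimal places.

Poor units: 25×£92, 24×£102, 10×£104 (q = 59 of N = 112).
Gap ratios (z−y)/z: (113−92)/113 = 0.1858 (×25); (113−102)/113 = 0.0973 (×24); (113−104)/113 = 0.0796 (×10).
Σ = 7.778761. Dividing by the full population N = 112 gives P₁ = 0.069.

0.069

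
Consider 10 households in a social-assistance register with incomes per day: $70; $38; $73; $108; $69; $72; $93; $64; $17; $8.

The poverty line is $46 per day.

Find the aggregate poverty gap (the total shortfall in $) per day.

Below the line: $8, $17, $38 (q = 3 of N = 10).
Individual gaps: 46−8 = 38; 46−17 = 29; 46−38 = 8.
Aggregate gap = $75.

$75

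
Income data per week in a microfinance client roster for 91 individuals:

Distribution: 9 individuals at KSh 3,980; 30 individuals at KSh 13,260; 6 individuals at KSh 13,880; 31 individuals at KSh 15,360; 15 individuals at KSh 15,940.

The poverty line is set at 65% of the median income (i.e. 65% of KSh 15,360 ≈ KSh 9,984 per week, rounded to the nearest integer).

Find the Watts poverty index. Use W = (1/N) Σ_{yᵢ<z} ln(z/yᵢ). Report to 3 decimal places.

0.091

Poor units: 9×KSh 3,980 (q = 9 of N = 91).
ln(z/y) terms: ln(9984/3980) = 0.9197 (×9).
W = 8.277318 / 91 = 0.091.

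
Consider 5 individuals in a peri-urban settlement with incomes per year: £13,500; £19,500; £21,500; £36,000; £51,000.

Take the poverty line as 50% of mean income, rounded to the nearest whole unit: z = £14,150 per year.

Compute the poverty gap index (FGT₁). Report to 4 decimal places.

0.0092

Poor units: £13,500 (q = 1 of N = 5).
Relative gaps: (14150−13500)/14150 = 0.0459.
Sum of shortfalls = 0.045936; P₁ averages over all N: 0.045936 / 5 = 0.0092.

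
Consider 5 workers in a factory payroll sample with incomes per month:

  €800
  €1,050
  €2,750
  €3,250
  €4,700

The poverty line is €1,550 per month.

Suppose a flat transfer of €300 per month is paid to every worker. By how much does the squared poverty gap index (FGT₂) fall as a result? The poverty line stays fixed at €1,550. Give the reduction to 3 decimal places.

Before: below the line — €800, €1,050; squared poverty gap index (FGT₂) = 0.06764.
After the €300 transfer: below the line — €1,100, €1,350; squared poverty gap index (FGT₂) = 0.02019.
Reduction = 0.06764 − 0.02019 = 0.047.

0.047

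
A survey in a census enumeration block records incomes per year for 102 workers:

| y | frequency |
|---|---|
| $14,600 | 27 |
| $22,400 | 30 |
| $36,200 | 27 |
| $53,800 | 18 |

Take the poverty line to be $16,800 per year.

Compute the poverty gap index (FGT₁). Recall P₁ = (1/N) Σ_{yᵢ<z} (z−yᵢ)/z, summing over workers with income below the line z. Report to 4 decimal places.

0.0347

Poor units: 27×$14,600 (q = 27 of N = 102).
Normalized shortfalls: (16800−14600)/16800 = 0.1310 (×27).
Sum of shortfalls = 3.535714; P₁ averages over all N: 3.535714 / 102 = 0.0347.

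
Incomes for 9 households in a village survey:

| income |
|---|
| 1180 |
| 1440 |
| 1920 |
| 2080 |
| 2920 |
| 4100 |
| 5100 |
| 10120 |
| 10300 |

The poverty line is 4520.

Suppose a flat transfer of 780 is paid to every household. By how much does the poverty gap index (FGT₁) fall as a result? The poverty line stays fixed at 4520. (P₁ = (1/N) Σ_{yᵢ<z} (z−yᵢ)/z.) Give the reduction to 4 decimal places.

0.1062

Before: below the line — 1180, 1440, 1920, 2080, 2920, 4100; poverty gap index (FGT₁) = 0.331367.
After the 780 transfer: below the line — 1960, 2220, 2700, 2860, 3700; poverty gap index (FGT₁) = 0.225172.
Reduction = 0.331367 − 0.225172 = 0.1062.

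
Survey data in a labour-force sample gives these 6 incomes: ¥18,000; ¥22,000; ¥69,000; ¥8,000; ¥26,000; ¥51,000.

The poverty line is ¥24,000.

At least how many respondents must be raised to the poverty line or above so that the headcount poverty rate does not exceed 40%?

1

Currently q = 3 of N = 6 are below the line (H = 0.500).
A headcount ratio of at most 40% allows at most ⌊0.40 × 6⌋ = 2 poor respondents.
So at least 3 − 2 = 1 must be lifted.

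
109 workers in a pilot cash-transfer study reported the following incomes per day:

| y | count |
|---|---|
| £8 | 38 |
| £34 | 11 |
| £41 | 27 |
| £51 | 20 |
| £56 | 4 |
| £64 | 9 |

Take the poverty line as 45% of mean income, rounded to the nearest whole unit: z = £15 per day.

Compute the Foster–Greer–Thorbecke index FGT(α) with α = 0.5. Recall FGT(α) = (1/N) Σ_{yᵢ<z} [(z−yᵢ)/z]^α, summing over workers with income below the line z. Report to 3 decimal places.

Poor units: 38×£8 (q = 38 of N = 109).
Normalized shortfalls: (15−8)/15 = 0.4667 (×38).
Raised to α = 0.5: 0.68313 (×38).
Sum = 25.958942; FGT(0.5) = 25.958942 / 109 = 0.238.

0.238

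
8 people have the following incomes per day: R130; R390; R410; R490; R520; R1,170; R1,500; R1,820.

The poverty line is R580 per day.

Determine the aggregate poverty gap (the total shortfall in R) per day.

Poor units: R130, R390, R410, R490, R520 (q = 5 of N = 8).
Individual gaps: 580−130 = 450; 580−390 = 190; 580−410 = 170; 580−490 = 90; 580−520 = 60.
Aggregate gap = R960.

R960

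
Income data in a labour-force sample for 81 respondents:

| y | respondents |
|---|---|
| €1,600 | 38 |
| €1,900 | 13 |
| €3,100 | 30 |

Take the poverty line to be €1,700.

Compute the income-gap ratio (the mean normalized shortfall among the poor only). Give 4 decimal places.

0.0588

Poor units: 38×€1,600 (q = 38 of N = 81).
Shortfall ratios (z−y)/z: 0.0588 (×38); sum = 2.235294.
The income-gap ratio divides by q (the poor only): 2.235294 / 38 = 0.0588.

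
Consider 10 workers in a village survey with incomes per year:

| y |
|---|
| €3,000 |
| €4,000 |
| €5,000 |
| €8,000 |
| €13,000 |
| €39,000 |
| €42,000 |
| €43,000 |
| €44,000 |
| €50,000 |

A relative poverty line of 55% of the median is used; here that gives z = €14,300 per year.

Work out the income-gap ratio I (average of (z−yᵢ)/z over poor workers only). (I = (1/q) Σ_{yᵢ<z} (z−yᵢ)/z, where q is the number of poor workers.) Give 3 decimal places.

Incomes under z: €3,000, €4,000, €5,000, €8,000, €13,000 (q = 5 of N = 10).
Relative gaps: 0.7902, 0.7203, 0.6503, 0.4406, 0.0909; sum = 2.692308.
The income-gap ratio divides by q (the poor only): 2.692308 / 5 = 0.538.

0.538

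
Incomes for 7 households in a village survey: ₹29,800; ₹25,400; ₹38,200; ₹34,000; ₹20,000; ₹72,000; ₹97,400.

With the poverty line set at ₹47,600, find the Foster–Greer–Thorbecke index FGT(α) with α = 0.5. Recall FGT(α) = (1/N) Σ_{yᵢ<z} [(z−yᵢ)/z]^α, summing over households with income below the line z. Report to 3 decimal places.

Incomes under z: ₹20,000, ₹25,400, ₹29,800, ₹34,000, ₹38,200 (q = 5 of N = 7).
Gap ratios (z−y)/z: (47600−20000)/47600 = 0.5798; (47600−25400)/47600 = 0.4664; (47600−29800)/47600 = 0.3739; (47600−34000)/47600 = 0.2857; (47600−38200)/47600 = 0.1975.
Raised to α = 0.5: 0.76147; 0.68292; 0.61151; 0.53452; 0.44439.
Sum = 3.034815; FGT(0.5) = 3.034815 / 7 = 0.434.

0.434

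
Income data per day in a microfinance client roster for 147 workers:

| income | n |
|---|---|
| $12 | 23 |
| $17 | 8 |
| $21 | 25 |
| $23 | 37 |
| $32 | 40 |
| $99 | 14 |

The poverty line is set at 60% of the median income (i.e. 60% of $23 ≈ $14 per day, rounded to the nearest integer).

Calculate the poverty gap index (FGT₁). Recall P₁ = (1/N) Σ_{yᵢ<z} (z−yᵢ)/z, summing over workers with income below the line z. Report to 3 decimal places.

0.022

Poor units: 23×$12 (q = 23 of N = 147).
Relative gaps: (14−12)/14 = 0.1429 (×23).
Σ = 3.285714. Dividing by the full population N = 147 gives P₁ = 0.022.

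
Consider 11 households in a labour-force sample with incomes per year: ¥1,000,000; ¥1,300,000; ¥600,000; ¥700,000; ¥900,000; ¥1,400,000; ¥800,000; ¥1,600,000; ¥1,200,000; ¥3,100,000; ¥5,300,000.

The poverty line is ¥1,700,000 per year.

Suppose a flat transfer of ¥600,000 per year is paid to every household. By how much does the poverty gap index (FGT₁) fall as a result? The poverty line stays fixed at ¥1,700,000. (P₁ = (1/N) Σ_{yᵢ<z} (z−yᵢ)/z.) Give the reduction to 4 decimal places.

Before: below the line — ¥600,000, ¥700,000, ¥800,000, ¥900,000, ¥1,000,000, ¥1,200,000, ¥1,300,000, ¥1,400,000, ¥1,600,000; poverty gap index (FGT₁) = 0.310160.
After the ¥600,000 transfer: below the line — ¥1,200,000, ¥1,300,000, ¥1,400,000, ¥1,500,000, ¥1,600,000; poverty gap index (FGT₁) = 0.080214.
Reduction = 0.310160 − 0.080214 = 0.2299.

0.2299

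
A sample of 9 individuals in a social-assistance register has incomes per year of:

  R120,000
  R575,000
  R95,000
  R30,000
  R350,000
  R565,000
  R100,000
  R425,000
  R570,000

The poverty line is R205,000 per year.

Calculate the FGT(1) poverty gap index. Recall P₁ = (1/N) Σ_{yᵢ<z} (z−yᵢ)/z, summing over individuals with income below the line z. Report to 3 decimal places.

Incomes under z: R30,000, R95,000, R100,000, R120,000 (q = 4 of N = 9).
Shortfall ratios: (205000−30000)/205000 = 0.8537; (205000−95000)/205000 = 0.5366; (205000−100000)/205000 = 0.5122; (205000−120000)/205000 = 0.4146.
Sum of shortfalls = 2.317073; P₁ averages over all N: 2.317073 / 9 = 0.257.

0.257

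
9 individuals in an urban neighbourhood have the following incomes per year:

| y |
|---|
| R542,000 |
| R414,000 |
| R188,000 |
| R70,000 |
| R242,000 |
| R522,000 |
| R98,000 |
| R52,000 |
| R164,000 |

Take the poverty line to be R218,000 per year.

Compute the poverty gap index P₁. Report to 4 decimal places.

Below z: R52,000, R70,000, R98,000, R164,000, R188,000 (q = 5 of N = 9).
Shortfall ratios: (218000−52000)/218000 = 0.7615; (218000−70000)/218000 = 0.6789; (218000−98000)/218000 = 0.5505; (218000−164000)/218000 = 0.2477; (218000−188000)/218000 = 0.1376.
Σ = 2.376147. Dividing by the full population N = 9 gives P₁ = 0.2640.

0.2640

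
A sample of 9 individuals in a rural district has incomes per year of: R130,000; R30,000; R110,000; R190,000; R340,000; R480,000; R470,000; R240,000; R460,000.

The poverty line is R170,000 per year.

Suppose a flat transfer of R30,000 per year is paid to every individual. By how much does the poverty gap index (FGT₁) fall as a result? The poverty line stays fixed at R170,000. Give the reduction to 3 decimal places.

0.059

Before: below the line — R30,000, R110,000, R130,000; poverty gap index (FGT₁) = 0.15686.
After the R30,000 transfer: below the line — R60,000, R140,000, R160,000; poverty gap index (FGT₁) = 0.09804.
Reduction = 0.15686 − 0.09804 = 0.059.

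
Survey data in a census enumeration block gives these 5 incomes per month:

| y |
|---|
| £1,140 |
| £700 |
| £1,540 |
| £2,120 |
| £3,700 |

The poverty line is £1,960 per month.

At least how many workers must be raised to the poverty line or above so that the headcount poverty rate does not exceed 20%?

2

3 of the 5 workers are poor, so H = 3/5 = 0.600.
A headcount ratio of at most 20% allows at most ⌊0.20 × 5⌋ = 1 poor workers.
So at least 3 − 1 = 2 must be lifted.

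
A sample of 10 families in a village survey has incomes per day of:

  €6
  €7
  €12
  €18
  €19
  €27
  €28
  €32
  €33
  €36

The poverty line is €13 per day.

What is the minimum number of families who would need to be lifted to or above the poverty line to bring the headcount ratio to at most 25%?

Currently q = 3 of N = 10 are below the line (H = 0.300).
A headcount ratio of at most 25% allows at most ⌊0.25 × 10⌋ = 2 poor families.
So at least 3 − 2 = 1 must be lifted.

1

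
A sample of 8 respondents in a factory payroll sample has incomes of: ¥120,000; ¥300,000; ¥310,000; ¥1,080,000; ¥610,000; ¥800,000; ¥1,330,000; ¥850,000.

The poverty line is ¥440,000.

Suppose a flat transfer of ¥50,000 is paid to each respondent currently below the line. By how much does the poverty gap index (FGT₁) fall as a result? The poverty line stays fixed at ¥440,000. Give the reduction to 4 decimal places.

0.0426

Before: below the line — ¥120,000, ¥300,000, ¥310,000; poverty gap index (FGT₁) = 0.167614.
After the ¥50,000 transfer: below the line — ¥170,000, ¥350,000, ¥360,000; poverty gap index (FGT₁) = 0.125000.
Reduction = 0.167614 − 0.125000 = 0.0426.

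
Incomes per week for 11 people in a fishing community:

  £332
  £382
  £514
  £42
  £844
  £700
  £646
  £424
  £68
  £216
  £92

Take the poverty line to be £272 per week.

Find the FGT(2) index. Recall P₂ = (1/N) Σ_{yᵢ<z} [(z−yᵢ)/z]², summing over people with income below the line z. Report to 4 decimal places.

Below the line: £42, £68, £92, £216 (q = 4 of N = 11).
Shortfall ratios: (272−42)/272 = 0.8456; (272−68)/272 = 0.7500; (272−92)/272 = 0.6618; (272−216)/272 = 0.2059.
Squared: 0.7150; 0.5625; 0.4379; 0.0424.
Sum = 1.757840; P₂ = 1.757840 / 11 = 0.1598.

0.1598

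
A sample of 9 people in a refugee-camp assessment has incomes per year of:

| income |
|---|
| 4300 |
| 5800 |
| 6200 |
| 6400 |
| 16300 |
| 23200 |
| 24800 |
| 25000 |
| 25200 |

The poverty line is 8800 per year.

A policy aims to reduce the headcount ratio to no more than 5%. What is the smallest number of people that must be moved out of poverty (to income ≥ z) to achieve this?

Currently q = 4 of N = 9 are below the line (H = 0.444).
A headcount ratio of at most 5% allows at most ⌊0.05 × 9⌋ = 0 poor people.
So at least 4 − 0 = 4 must be lifted.

4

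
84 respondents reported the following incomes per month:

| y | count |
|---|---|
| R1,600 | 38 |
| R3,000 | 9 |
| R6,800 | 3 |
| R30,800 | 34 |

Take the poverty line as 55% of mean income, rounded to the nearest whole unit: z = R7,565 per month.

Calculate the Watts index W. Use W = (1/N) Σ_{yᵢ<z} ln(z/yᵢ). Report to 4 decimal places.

0.8057

Incomes under z: 38×R1,600, 9×R3,000, 3×R6,800 (q = 50 of N = 84).
ln(z/y) terms: ln(7565/1600) = 1.5535 (×38); ln(7565/3000) = 0.9249 (×9); ln(7565/6800) = 0.1066 (×3).
W = 67.678201 / 84 = 0.8057.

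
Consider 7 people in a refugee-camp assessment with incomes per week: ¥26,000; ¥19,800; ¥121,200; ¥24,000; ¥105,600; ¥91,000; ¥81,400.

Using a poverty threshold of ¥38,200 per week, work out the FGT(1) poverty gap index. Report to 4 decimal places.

0.1675

Incomes under z: ¥19,800, ¥24,000, ¥26,000 (q = 3 of N = 7).
Normalized shortfalls: (38200−19800)/38200 = 0.4817; (38200−24000)/38200 = 0.3717; (38200−26000)/38200 = 0.3194.
Σ = 1.172775. Dividing by the full population N = 7 gives P₁ = 0.1675.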